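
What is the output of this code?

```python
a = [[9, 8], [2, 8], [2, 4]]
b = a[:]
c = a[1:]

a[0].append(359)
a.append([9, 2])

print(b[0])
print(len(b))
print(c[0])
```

Key concept: slice with nested mutation.
Step by step:
`a = [[9, 8], [2, 8], [2, 4]]` → a = [[9, 8], [2, 8], [2, 4]]
`b = a[:]` → b = [[9, 8], [2, 8], [2, 4]]
`c = a[1:]` → c = [[2, 8], [2, 4]]
`a[0].append(359)` → a = [[9, 8, 359], [2, 8], [2, 4]]; b = [[9, 8, 359], [2, 8], [2, 4]]
`a.append([9, 2])` → a = [[9, 8, 359], [2, 8], [2, 4], [9, 2]]
`print(b[0])` → prints [9, 8, 359]
`print(len(b))` → prints 3
`print(c[0])` → prints [2, 8]

Answer:
[9, 8, 359]
3
[2, 8]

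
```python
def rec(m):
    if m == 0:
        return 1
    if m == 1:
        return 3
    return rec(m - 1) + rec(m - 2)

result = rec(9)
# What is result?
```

Build up from base cases: rec(0)=1, rec(1)=3, rec(2)=4, rec(3)=7, rec(4)=11, rec(5)=18, rec(6)=29, ..., rec(9)=123

Answer: 123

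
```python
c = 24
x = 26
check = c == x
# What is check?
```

Trace:
`c = 24` → c = 24
`x = 26` → x = 26
`check = c == x` → check = False
So check = False

Answer: False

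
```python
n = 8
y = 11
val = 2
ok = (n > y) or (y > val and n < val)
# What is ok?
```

Trace:
`n = 8` → n = 8
`y = 11` → y = 11
`val = 2` → val = 2
`ok = (n > y) or (y > val and n < val)` → ok = False
So ok = False

Answer: False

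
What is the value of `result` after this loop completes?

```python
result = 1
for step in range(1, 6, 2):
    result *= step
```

Product of 1, 3, 5, ... up to 5
`result` takes the values: 1 → 3 → 15

Answer: 15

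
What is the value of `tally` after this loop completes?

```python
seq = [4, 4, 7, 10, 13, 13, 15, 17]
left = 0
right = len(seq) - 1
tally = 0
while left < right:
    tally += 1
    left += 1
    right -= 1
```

Iterations until pointers meet (list length 8)
`tally` takes the values: 0 → 1 → 2 → 3 → 4

Answer: 4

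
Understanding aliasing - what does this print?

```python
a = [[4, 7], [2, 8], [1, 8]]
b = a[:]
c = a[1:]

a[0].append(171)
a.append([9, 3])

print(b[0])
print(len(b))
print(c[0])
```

Key concept: slice with nested mutation.
Step by step:
`a = [[4, 7], [2, 8], [1, 8]]` → a = [[4, 7], [2, 8], [1, 8]]
`b = a[:]` → b = [[4, 7], [2, 8], [1, 8]]
`c = a[1:]` → c = [[2, 8], [1, 8]]
`a[0].append(171)` → a = [[4, 7, 171], [2, 8], [1, 8]]; b = [[4, 7, 171], [2, 8], [1, 8]]
`a.append([9, 3])` → a = [[4, 7, 171], [2, 8], [1, 8], [9, 3]]
`print(b[0])` → prints [4, 7, 171]
`print(len(b))` → prints 3
`print(c[0])` → prints [2, 8]

Answer:
[4, 7, 171]
3
[2, 8]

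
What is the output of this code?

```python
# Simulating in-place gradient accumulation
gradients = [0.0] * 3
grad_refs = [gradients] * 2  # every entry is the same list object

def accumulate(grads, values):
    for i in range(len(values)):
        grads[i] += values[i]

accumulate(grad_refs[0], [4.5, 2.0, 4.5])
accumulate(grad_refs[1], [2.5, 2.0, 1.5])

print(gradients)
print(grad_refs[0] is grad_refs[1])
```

Key concept: gradient accumulation aliasing.
Step by step:
`gradients = [0.0] * 3` → gradients = [0.0, 0.0, 0.0]
`grad_refs = [gradients] * 2` → grad_refs = [[0.0, 0.0, 0.0], [0.0, 0.0, 0.0]]
`accumulate(grad_refs[0], [4.5, 2.0, 4.5])` → gradients = [4.5, 2.0, 4.5]; grad_refs = [[4.5, 2.0, 4.5], [4.5, 2.0, 4.5]]
`accumulate(grad_refs[1], [2.5, 2.0, 1.5])` → gradients = [7.0, 4.0, 6.0]; grad_refs = [[7.0, 4.0, 6.0], [7.0, 4.0, 6.0]]
`print(gradients)` → prints [7.0, 4.0, 6.0]
`print(grad_refs[0] is grad_refs[1])` → prints True

Answer:
[7.0, 4.0, 6.0]
True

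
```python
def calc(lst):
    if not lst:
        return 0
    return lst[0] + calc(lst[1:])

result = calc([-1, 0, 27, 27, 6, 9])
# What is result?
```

(-1) + 0 + 27 + 27 + 6 + 9 + 0 = 68

Answer: 68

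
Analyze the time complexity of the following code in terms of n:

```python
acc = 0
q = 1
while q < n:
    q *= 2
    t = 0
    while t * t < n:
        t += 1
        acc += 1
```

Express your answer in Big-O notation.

Each loop level contributes: log n × √n. Multiplying the contributions gives O(√n log n).

Answer: O(√n log n)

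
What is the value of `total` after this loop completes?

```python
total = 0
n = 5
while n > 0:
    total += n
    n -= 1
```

Sum 5 down to 1
`total` takes the values: 0 → 5 → 9 → 12 → 14 → 15

Answer: 15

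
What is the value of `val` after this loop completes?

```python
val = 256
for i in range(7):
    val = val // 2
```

Halve 7 times: 256 // 2^7 = 2
`val` takes the values: 256 → 128 → 64 → 32 → 16 → 8 → 4 → 2

Answer: 2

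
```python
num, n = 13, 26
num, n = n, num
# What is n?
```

Trace:
`num, n = 13, 26` → num = 13; n = 26
`num, n = n, num` → num = 26; n = 13
So n = 13

Answer: 13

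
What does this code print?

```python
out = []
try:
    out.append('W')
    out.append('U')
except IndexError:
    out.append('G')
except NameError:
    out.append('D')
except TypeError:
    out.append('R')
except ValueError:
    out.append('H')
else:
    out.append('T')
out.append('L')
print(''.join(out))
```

Execution trace: 'W' (try body) → 'U' (try body, no exception) → 'T' (else) → 'L' (after the try/except). Output: WUTL

Answer: WUTL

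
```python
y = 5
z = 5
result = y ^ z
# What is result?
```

Trace:
`y = 5` → y = 5
`z = 5` → z = 5
`result = y ^ z` → result = 0
So result = 0

Answer: 0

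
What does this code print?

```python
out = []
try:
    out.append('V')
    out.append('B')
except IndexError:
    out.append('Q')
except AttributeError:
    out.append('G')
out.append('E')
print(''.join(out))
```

Execution trace: 'V' (try body) → 'B' (try body, no exception) → 'E' (after the try/except). Output: VBE

Answer: VBE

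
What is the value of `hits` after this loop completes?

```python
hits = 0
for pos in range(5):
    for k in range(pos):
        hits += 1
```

Triangle number: 0+1+2+...+4
`hits` takes the values: 0 → 1 → 2 → 3 → 4 → 5 → 6 → 7 → 8 → 9 → 10

Answer: 10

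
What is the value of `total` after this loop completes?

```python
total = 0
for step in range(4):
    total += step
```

Sum of 0 to 3 = 6
`total` takes the values: 0 → 1 → 3 → 6

Answer: 6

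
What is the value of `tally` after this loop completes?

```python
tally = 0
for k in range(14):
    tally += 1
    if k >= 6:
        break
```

Loop breaks when k reaches 6, tally is 7
`tally` takes the values: 0 → 1 → 2 → 3 → 4 → 5 → 6 → 7

Answer: 7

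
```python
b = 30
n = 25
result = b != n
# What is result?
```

Trace:
`b = 30` → b = 30
`n = 25` → n = 25
`result = b != n` → result = True
So result = True

Answer: True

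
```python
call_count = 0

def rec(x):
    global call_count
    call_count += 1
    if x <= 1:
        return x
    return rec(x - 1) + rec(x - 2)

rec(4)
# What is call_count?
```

Calls(x) = 1 + Calls(x-1) + Calls(x-2); Calls(0)=Calls(1)=1. For x=4 this gives 9.

Answer: 9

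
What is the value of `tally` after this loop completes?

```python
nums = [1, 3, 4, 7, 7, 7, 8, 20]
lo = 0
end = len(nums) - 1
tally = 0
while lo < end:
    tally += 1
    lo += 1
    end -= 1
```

Iterations until pointers meet (list length 8)
`tally` takes the values: 0 → 1 → 2 → 3 → 4

Answer: 4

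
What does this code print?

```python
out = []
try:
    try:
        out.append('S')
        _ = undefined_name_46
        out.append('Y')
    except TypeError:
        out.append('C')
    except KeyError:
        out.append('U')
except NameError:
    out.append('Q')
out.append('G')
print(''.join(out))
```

Execution trace: 'S' (try body) → 'Q' (outer except NameError) → 'G' (after the try/except). Output: SQG

Answer: SQG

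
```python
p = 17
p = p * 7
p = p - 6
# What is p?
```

Trace:
`p = 17` → p = 17
`p = p * 7` → p = 119
`p = p - 6` → p = 113
So p = 113

Answer: 113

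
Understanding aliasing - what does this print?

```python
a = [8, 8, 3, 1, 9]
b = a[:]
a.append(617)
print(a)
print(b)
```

Key concept: slice [:] creates copy.
Step by step:
`a = [8, 8, 3, 1, 9]` → a = [8, 8, 3, 1, 9]
`b = a[:]` → b = [8, 8, 3, 1, 9]
`a.append(617)` → a = [8, 8, 3, 1, 9, 617]
`print(a)` → prints [8, 8, 3, 1, 9, 617]
`print(b)` → prints [8, 8, 3, 1, 9]

Answer:
[8, 8, 3, 1, 9, 617]
[8, 8, 3, 1, 9]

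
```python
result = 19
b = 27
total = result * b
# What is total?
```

Trace:
`result = 19` → result = 19
`b = 27` → b = 27
`total = result * b` → total = 513
So total = 513

Answer: 513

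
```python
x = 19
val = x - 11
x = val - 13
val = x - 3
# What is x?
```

Trace:
`x = 19` → x = 19
`val = x - 11` → val = 8
`x = val - 13` → x = -5
`val = x - 3` → val = -8
So x = -5

Answer: -5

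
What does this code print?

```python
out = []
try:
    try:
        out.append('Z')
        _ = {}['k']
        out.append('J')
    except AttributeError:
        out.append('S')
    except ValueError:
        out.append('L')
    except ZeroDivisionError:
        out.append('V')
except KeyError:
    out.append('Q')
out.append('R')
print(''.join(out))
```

Execution trace: 'Z' (try body) → 'Q' (outer except KeyError) → 'R' (after the try/except). Output: ZQR

Answer: ZQR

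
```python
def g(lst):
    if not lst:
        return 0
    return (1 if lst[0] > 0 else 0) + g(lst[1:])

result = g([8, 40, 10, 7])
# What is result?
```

Count of positive elements in [8, 40, 10, 7] = 4

Answer: 4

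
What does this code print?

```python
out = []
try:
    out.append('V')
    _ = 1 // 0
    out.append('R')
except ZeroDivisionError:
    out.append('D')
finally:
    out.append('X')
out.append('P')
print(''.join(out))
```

Execution trace: 'V' (try body) → 'D' (except ZeroDivisionError) → 'X' (finally) → 'P' (after the try/except). Output: VDXP

Answer: VDXP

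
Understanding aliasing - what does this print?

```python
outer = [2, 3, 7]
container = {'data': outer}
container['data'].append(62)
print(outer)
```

Key concept: dict holds reference to list.
Step by step:
`outer = [2, 3, 7]` → outer = [2, 3, 7]
`container = {'data': outer}` → container = {'data': [2, 3, 7]}
`container['data'].append(62)` → outer = [2, 3, 7, 62]; container = {'data': [2, 3, 7, 62]}
`print(outer)` → prints [2, 3, 7, 62]

Answer: [2, 3, 7, 62]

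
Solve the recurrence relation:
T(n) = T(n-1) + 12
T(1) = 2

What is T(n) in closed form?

Unrolling: T(n) = T(1) + 12·(n-1) = 2 + 12(n-1) = 12n - 10.

Answer: T(n) = 12n - 10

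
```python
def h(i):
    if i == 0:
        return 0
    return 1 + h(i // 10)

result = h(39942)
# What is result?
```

Count of digits of 39942: 5

Answer: 5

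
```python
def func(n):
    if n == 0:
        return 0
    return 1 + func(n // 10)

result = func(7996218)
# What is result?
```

Count of digits of 7996218: 7

Answer: 7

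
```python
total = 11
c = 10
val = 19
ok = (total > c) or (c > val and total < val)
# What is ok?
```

Trace:
`total = 11` → total = 11
`c = 10` → c = 10
`val = 19` → val = 19
`ok = (total > c) or (c > val and total < val)` → ok = True
So ok = True

Answer: True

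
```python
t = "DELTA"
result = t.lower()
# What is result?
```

Trace:
`t = "DELTA"` → t = 'DELTA'
`result = t.lower()` → result = 'delta'
So result = 'delta'

Answer: 'delta'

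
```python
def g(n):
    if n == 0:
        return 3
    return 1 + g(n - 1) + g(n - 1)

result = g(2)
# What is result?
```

g(n) = 1 + 2·g(n-1), g(0)=3. Closed form: (3+1)·2^2 - 1 = 15.

Answer: 15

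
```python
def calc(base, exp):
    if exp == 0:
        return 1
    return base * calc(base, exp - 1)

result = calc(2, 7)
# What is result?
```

calc(2, 7) = 2 * 2 * 2 * 2 * 2 * 2 * 2 = 128

Answer: 128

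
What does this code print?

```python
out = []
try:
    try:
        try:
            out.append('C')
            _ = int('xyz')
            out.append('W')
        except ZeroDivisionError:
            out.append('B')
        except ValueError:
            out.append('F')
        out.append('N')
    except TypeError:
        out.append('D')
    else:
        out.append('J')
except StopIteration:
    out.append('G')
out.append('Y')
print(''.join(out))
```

Execution trace: 'C' (inner try body) → 'F' (inner except ValueError) → 'N' (try body, no exception) → 'J' (else) → 'Y' (after the try/except). Output: CFNJY

Answer: CFNJY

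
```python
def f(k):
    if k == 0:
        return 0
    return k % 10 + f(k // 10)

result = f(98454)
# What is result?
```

Sum of digits of 98454: 4 + 5 + 4 + 8 + 9 = 30

Answer: 30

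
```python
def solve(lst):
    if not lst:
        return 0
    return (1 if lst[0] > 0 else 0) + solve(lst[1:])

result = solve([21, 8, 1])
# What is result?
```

Count of positive elements in [21, 8, 1] = 3

Answer: 3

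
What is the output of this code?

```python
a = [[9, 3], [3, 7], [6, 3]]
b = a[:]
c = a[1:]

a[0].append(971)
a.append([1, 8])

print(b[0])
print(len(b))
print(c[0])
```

Key concept: slice with nested mutation.
Step by step:
`a = [[9, 3], [3, 7], [6, 3]]` → a = [[9, 3], [3, 7], [6, 3]]
`b = a[:]` → b = [[9, 3], [3, 7], [6, 3]]
`c = a[1:]` → c = [[3, 7], [6, 3]]
`a[0].append(971)` → a = [[9, 3, 971], [3, 7], [6, 3]]; b = [[9, 3, 971], [3, 7], [6, 3]]
`a.append([1, 8])` → a = [[9, 3, 971], [3, 7], [6, 3], [1, 8]]
`print(b[0])` → prints [9, 3, 971]
`print(len(b))` → prints 3
`print(c[0])` → prints [3, 7]

Answer:
[9, 3, 971]
3
[3, 7]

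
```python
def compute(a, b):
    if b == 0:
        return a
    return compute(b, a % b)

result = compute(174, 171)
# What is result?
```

compute(174, 171) -> compute(171, 3) -> compute(3, 0) -> 3

Answer: 3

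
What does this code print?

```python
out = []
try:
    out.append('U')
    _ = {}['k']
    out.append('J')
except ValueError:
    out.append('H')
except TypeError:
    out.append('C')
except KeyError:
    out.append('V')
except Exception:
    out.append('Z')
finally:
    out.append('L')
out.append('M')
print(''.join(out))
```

Execution trace: 'U' (try body) → 'V' (except KeyError) → 'L' (finally) → 'M' (after the try/except). Output: UVLM

Answer: UVLM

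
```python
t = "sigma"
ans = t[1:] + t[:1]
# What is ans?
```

Trace:
`t = "sigma"` → t = 'sigma'
`ans = t[1:] + t[:1]` → ans = 'igmas'
So ans = 'igmas'

Answer: 'igmas'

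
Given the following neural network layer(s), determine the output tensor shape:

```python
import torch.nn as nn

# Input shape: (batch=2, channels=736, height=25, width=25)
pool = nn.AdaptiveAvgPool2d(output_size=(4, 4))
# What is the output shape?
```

Input: (2, 736, 25, 25) -> Output: (2, 736, 4, 4)

Answer: (2, 736, 4, 4)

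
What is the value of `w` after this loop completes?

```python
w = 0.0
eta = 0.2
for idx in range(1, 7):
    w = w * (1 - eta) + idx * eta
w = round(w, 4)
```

Moving average with lr=0.2
`w` takes the values: 0.0 → 0.2 → 0.56 → 1.048 → 1.6384 → 2.31072 → 3.048576 → 3.0486

Answer: 3.0486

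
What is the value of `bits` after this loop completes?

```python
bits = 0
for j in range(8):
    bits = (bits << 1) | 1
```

Build 8 consecutive 1-bits: 0b11111111
`bits` takes the values: 0 → 1 → 3 → 7 → 15 → 31 → 63 → 127 → 255

Answer: 255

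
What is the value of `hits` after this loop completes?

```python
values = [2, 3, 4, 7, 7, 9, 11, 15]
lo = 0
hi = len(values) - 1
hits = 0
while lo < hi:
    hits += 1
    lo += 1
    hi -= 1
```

Iterations until pointers meet (list length 8)
`hits` takes the values: 0 → 1 → 2 → 3 → 4

Answer: 4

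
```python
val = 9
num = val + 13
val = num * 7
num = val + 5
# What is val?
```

Trace:
`val = 9` → val = 9
`num = val + 13` → num = 22
`val = num * 7` → val = 154
`num = val + 5` → num = 159
So val = 154

Answer: 154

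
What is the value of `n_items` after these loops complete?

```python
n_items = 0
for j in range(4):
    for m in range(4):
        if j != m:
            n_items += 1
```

4² - 4 (exclude diagonal)
`n_items` takes the values: 0 → 1 → 2 → 3 → 4 → 5 → 6 → 7 → 8 → 9 → 10 → 11 → 12

Answer: 12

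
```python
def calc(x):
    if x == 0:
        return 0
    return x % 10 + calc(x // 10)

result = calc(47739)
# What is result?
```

Sum of digits of 47739: 9 + 3 + 7 + 7 + 4 = 30

Answer: 30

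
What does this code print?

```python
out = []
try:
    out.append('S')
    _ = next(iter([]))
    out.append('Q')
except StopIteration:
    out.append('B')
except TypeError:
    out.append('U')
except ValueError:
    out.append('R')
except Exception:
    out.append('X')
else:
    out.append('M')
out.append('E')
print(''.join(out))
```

Execution trace: 'S' (try body) → 'B' (except StopIteration) → 'E' (after the try/except). Output: SBE

Answer: SBE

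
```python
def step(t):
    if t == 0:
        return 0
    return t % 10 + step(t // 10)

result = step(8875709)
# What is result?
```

Sum of digits of 8875709: 9 + 0 + 7 + 5 + 7 + 8 + 8 = 44

Answer: 44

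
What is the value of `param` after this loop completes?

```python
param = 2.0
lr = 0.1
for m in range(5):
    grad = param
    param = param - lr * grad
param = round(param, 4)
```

Gradient descent: w = 2.0 * (1 - 0.1)^5
`param` takes the values: 2.0 → 1.8 → 1.62 → 1.458 → 1.3122 → 1.18098 → 1.181

Answer: 1.181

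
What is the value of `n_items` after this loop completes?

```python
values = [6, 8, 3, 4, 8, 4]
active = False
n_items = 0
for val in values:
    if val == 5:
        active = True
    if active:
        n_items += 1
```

Count elements after first 5 in [6, 8, 3, 4, 8, 4]
`n_items` takes the values: 0

Answer: 0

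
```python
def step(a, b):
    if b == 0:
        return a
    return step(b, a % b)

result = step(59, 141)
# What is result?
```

step(59, 141) -> step(141, 59) -> step(59, 23) -> step(23, 13) -> step(13, 10) -> step(10, 3) -> step(3, 1) -> step(1, 0) -> 1

Answer: 1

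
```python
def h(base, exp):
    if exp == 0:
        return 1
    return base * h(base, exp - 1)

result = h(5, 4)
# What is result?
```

h(5, 4) = 5 * 5 * 5 * 5 = 625

Answer: 625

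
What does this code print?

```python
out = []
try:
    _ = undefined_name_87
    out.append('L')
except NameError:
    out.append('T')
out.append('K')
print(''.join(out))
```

Execution trace: 'T' (except NameError) → 'K' (after the try/except). Output: TK

Answer: TK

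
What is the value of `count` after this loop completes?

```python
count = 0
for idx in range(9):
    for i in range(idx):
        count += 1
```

Triangle number: 0+1+2+...+8
`count` takes the values: 0 → 1 → 2 → 3 → 4 → 5 → 6 → 7 → 8 → 9 → 10 → 11 → 12 → 13 → 14 → 15 → 16 → 17 → 18 → 19 → 20 → 21 → 22 → 23 → 24 → 25 → 26 → 27 → 28 → 29 → 30 → 31 → 32 → 33 → 34 → 35 → 36

Answer: 36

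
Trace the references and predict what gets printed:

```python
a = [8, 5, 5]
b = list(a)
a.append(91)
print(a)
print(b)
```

Key concept: list() constructor creates copy.
Step by step:
`a = [8, 5, 5]` → a = [8, 5, 5]
`b = list(a)` → b = [8, 5, 5]
`a.append(91)` → a = [8, 5, 5, 91]
`print(a)` → prints [8, 5, 5, 91]
`print(b)` → prints [8, 5, 5]

Answer:
[8, 5, 5, 91]
[8, 5, 5]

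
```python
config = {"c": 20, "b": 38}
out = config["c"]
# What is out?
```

Trace:
`config = {"c": 20, "b": 38}` → config = {'c': 20, 'b': 38}
`out = config["c"]` → out = 20
So out = 20

Answer: 20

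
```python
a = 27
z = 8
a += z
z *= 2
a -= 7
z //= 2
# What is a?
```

Trace:
`a = 27` → a = 27
`z = 8` → z = 8
`a += z` → a = 35
`z *= 2` → z = 16
`a -= 7` → a = 28
`z //= 2` → z = 8
So a = 28

Answer: 28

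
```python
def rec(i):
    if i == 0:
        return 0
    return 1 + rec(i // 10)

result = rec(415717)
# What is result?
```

Count of digits of 415717: 6

Answer: 6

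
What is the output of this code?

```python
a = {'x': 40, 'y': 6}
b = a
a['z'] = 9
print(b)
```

Key concept: dict aliasing.
Step by step:
`a = {'x': 40, 'y': 6}` → a = {'x': 40, 'y': 6}
`b = a` → b = {'x': 40, 'y': 6} (same object as a)
`a['z'] = 9` → a = {'x': 40, 'y': 6, 'z': 9} (same object as b); b = {'x': 40, 'y': 6, 'z': 9} (same object as a)
`print(b)` → prints {'x': 40, 'y': 6, 'z': 9}

Answer: {'x': 40, 'y': 6, 'z': 9}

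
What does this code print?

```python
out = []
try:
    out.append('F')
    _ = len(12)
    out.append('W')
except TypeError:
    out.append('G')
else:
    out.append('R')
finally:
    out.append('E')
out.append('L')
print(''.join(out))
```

Execution trace: 'F' (try body) → 'G' (except TypeError) → 'E' (finally) → 'L' (after the try/except). Output: FGEL

Answer: FGEL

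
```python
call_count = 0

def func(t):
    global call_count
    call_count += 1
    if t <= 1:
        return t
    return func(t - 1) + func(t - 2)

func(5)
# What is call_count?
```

Calls(t) = 1 + Calls(t-1) + Calls(t-2); Calls(0)=Calls(1)=1. For t=5 this gives 15.

Answer: 15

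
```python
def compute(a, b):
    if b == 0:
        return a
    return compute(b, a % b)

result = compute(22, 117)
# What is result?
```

compute(22, 117) -> compute(117, 22) -> compute(22, 7) -> compute(7, 1) -> compute(1, 0) -> 1

Answer: 1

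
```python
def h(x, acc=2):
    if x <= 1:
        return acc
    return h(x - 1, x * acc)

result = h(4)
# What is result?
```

Accumulator trace (n, acc): (4, 2) -> (3, 8) -> (2, 24) -> (1, 48) -> return 48

Answer: 48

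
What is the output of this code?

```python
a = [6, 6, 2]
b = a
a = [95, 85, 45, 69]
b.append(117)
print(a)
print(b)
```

Key concept: rebinding vs mutation: a is rebound to a new list, b still points at the original.
Step by step:
`a = [6, 6, 2]` → a = [6, 6, 2]
`b = a` → b = [6, 6, 2] (same object as a)
`a = [95, 85, 45, 69]` → a = [95, 85, 45, 69]
`b.append(117)` → b = [6, 6, 2, 117]
`print(a)` → prints [95, 85, 45, 69]
`print(b)` → prints [6, 6, 2, 117]

Answer:
[95, 85, 45, 69]
[6, 6, 2, 117]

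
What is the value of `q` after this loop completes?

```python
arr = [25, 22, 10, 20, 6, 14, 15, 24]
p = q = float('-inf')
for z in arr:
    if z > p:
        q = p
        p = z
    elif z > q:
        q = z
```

Second largest (with repeats) in [25, 22, 10, 20, 6, 14, 15, 24]
`q` takes the values: -inf → 22 → 24

Answer: 24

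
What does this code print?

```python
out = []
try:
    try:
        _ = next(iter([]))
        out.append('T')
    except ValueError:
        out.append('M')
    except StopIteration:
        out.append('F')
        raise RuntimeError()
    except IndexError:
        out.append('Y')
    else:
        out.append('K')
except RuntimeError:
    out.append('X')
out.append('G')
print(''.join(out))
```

Execution trace: 'F' (inner except StopIteration) → 'X' (outer except RuntimeError) → 'G' (after the try/except). Output: FXG

Answer: FXG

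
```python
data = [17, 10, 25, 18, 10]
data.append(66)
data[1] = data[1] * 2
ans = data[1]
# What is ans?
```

Trace:
`data = [17, 10, 25, 18, 10]` → data = [17, 10, 25, 18, 10]
`data.append(66)` → data = [17, 10, 25, 18, 10, 66]
`data[1] = data[1] * 2` → data = [17, 20, 25, 18, 10, 66]
`ans = data[1]` → ans = 20
So ans = 20

Answer: 20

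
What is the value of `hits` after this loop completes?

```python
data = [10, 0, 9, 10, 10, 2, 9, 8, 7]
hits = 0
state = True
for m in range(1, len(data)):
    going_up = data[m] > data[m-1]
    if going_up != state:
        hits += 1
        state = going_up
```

Count direction changes in [10, 0, 9, 10, 10, 2, 9, 8, 7]
`hits` takes the values: 0 → 1 → 2 → 3 → 4 → 5

Answer: 5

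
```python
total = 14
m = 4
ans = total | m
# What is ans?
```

Trace:
`total = 14` → total = 14
`m = 4` → m = 4
`ans = total | m` → ans = 14
So ans = 14

Answer: 14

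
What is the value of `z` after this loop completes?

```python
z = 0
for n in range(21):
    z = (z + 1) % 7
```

Increment mod 7, 21 times = 0
`z` takes the values: 0 → 1 → 2 → 3 → 4 → 5 → 6 → 0 → 1 → 2 → 3 → 4 → 5 → 6 → 0 → 1 → 2 → 3 → 4 → 5 → 6 → 0

Answer: 0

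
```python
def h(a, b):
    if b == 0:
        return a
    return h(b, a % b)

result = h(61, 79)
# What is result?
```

h(61, 79) -> h(79, 61) -> h(61, 18) -> h(18, 7) -> h(7, 4) -> h(4, 3) -> h(3, 1) -> h(1, 0) -> 1

Answer: 1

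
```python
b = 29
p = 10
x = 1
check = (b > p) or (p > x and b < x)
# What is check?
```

Trace:
`b = 29` → b = 29
`p = 10` → p = 10
`x = 1` → x = 1
`check = (b > p) or (p > x and b < x)` → check = True
So check = True

Answer: True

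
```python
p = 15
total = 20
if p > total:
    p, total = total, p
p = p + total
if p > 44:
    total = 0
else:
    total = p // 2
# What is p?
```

Trace:
`p = 15` → p = 15
`total = 20` → total = 20
`if p > total: ...` → p > total is False → no variable changes
`p = p + total` → p = 35
`if p > 44: ...` → p > 44 is False, take else branch → total = 17
So p = 35

Answer: 35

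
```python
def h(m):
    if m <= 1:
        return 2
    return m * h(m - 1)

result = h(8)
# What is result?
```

h(8) = 8 * 7 * 6 * 5 * 4 * 3 * 2 * 2 = 80640

Answer: 80640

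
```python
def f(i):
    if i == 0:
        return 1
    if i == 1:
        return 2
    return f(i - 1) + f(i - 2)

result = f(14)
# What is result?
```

Build up from base cases: f(0)=1, f(1)=2, f(2)=3, f(3)=5, f(4)=8, f(5)=13, f(6)=21, ..., f(14)=987

Answer: 987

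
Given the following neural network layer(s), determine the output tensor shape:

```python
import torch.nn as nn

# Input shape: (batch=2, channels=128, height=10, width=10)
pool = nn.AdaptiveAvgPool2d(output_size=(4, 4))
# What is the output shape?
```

Input: (2, 128, 10, 10) -> Output: (2, 128, 4, 4)

Answer: (2, 128, 4, 4)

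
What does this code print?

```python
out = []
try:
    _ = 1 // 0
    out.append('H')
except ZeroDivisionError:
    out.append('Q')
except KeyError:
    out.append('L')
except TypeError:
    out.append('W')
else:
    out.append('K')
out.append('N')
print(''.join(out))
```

Execution trace: 'Q' (except ZeroDivisionError) → 'N' (after the try/except). Output: QN

Answer: QN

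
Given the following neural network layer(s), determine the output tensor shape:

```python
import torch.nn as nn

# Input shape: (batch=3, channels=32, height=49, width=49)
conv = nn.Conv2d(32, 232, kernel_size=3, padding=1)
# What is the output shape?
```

Input: (3, 32, 49, 49) -> Output: (3, 232, 49, 49)

Answer: (3, 232, 49, 49)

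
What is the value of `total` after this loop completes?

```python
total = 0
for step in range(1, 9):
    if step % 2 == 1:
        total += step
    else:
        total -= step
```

Add odd, subtract even
`total` takes the values: 0 → 1 → -1 → 2 → -2 → 3 → -3 → 4 → -4

Answer: -4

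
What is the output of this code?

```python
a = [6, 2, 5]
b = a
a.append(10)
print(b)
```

Key concept: basic list aliasing.
Step by step:
`a = [6, 2, 5]` → a = [6, 2, 5]
`b = a` → b = [6, 2, 5] (same object as a)
`a.append(10)` → a = [6, 2, 5, 10] (same object as b); b = [6, 2, 5, 10] (same object as a)
`print(b)` → prints [6, 2, 5, 10]

Answer: [6, 2, 5, 10]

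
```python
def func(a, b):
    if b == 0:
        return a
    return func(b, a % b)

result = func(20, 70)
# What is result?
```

func(20, 70) -> func(70, 20) -> func(20, 10) -> func(10, 0) -> 10

Answer: 10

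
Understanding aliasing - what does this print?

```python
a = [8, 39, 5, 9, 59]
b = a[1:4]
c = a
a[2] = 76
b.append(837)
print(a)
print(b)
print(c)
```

Key concept: slice vs alias.
Step by step:
`a = [8, 39, 5, 9, 59]` → a = [8, 39, 5, 9, 59]
`b = a[1:4]` → b = [39, 5, 9]
`c = a` → c = [8, 39, 5, 9, 59] (same object as a)
`a[2] = 76` → a = [8, 39, 76, 9, 59] (same object as c); c = [8, 39, 76, 9, 59] (same object as a)
`b.append(837)` → b = [39, 5, 9, 837]
`print(a)` → prints [8, 39, 76, 9, 59]
`print(b)` → prints [39, 5, 9, 837]
`print(c)` → prints [8, 39, 76, 9, 59]

Answer:
[8, 39, 76, 9, 59]
[39, 5, 9, 837]
[8, 39, 76, 9, 59]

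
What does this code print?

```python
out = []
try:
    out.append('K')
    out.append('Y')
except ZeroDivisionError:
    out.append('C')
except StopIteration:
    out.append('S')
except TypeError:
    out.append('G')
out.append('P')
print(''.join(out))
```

Execution trace: 'K' (try body) → 'Y' (try body, no exception) → 'P' (after the try/except). Output: KYP

Answer: KYP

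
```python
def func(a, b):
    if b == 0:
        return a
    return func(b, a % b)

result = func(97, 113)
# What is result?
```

func(97, 113) -> func(113, 97) -> func(97, 16) -> func(16, 1) -> func(1, 0) -> 1

Answer: 1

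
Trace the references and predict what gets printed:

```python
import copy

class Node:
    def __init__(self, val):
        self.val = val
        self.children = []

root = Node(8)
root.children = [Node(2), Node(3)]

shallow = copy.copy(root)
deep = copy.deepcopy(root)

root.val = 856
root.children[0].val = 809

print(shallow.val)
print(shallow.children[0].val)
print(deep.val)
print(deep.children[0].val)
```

Key concept: deep copy with custom objects.
Step by step:
`root = Node(8)` → root = Node(val=8, children=[])
`root.children = [Node(2), Node(3)]` → root = Node(val=8, children=[Node(val=2, children=[]), Node(val=3, children=[])])
`shallow = copy.copy(root)` → shallow = Node(val=8, children=[Node(val=2, children=[]), Node(val=3, children=[])])
`deep = copy.deepcopy(root)` → deep = Node(val=8, children=[Node(val=2, children=[]), Node(val=3, children=[])])
`root.val = 856` → root = Node(val=856, children=[Node(val=2, children=[]), Node(val=3, children=[])])
`root.children[0].val = 809` → root = Node(val=856, children=[Node(val=809, children=[]), Node(val=3, children=[])]); shallow = Node(val=8, children=[Node(val=809, children=[]), Node(val=3, children=[])])
`print(shallow.val)` → prints 8
`print(shallow.children[0].val)` → prints 809
`print(deep.val)` → prints 8
`print(deep.children[0].val)` → prints 2

Answer:
8
809
8
2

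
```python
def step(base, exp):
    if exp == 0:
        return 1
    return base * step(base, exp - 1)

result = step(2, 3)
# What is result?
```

step(2, 3) = 2 * 2 * 2 = 8

Answer: 8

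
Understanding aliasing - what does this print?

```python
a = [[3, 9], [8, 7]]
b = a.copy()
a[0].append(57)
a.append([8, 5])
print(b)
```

Key concept: shallow copy with nested lists.
Step by step:
`a = [[3, 9], [8, 7]]` → a = [[3, 9], [8, 7]]
`b = a.copy()` → b = [[3, 9], [8, 7]]
`a[0].append(57)` → a = [[3, 9, 57], [8, 7]]; b = [[3, 9, 57], [8, 7]]
`a.append([8, 5])` → a = [[3, 9, 57], [8, 7], [8, 5]]
`print(b)` → prints [[3, 9, 57], [8, 7]]

Answer: [[3, 9, 57], [8, 7]]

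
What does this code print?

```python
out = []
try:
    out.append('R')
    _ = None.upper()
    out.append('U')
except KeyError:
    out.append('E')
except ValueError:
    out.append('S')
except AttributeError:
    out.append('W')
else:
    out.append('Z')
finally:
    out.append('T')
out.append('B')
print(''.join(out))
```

Execution trace: 'R' (try body) → 'W' (except AttributeError) → 'T' (finally) → 'B' (after the try/except). Output: RWTB

Answer: RWTB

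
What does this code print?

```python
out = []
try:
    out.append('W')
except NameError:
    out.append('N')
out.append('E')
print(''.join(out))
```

Execution trace: 'W' (try body, no exception) → 'E' (after the try/except). Output: WE

Answer: WE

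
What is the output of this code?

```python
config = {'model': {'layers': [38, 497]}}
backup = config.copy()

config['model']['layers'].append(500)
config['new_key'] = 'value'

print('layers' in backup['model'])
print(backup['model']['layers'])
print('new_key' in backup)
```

Key concept: shallow copy gotcha with nested dict.
Step by step:
`config = {'model': {'layers': [38, 497]}}` → config = {'model': {'layers': [38, 497]}}
`backup = config.copy()` → backup = {'model': {'layers': [38, 497]}}
`config['model']['layers'].append(500)` → config = {'model': {'layers': [38, 497, 500]}}; backup = {'model': {'layers': [38, 497, 500]}}
`config['new_key'] = 'value'` → config = {'model': {'layers': [38, 497, 500]}, 'new_key': 'value'}
`print('layers' in backup['model'])` → prints True
`print(backup['model']['layers'])` → prints [38, 497, 500]
`print('new_key' in backup)` → prints False

Answer:
True
[38, 497, 500]
False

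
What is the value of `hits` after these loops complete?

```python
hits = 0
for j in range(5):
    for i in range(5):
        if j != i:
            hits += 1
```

5² - 5 (exclude diagonal)
`hits` takes the values: 0 → 1 → 2 → 3 → 4 → 5 → 6 → 7 → 8 → 9 → 10 → 11 → 12 → 13 → 14 → 15 → 16 → 17 → 18 → 19 → 20

Answer: 20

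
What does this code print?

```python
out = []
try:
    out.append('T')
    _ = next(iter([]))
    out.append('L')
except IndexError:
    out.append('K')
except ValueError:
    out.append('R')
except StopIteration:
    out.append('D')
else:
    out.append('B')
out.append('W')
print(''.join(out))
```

Execution trace: 'T' (try body) → 'D' (except StopIteration) → 'W' (after the try/except). Output: TDW

Answer: TDW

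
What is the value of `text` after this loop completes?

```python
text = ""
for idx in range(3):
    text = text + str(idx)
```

Concatenate digits 0 to 2
`text` takes the values: "" → "0" → "01" → "012"

Answer: "012"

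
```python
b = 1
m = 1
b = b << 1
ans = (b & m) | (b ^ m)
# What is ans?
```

Trace:
`b = 1` → b = 1
`m = 1` → m = 1
`b = b << 1` → b = 2
`ans = (b & m) | (b ^ m)` → ans = 3
So ans = 3

Answer: 3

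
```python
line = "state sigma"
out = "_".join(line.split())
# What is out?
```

Trace:
`line = "state sigma"` → line = 'state sigma'
`out = "_".join(line.split())` → out = 'state_sigma'
So out = 'state_sigma'

Answer: 'state_sigma'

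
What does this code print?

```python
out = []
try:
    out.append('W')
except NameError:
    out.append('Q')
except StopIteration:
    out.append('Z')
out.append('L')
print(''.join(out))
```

Execution trace: 'W' (try body, no exception) → 'L' (after the try/except). Output: WL

Answer: WL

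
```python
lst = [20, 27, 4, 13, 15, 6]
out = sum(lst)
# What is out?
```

Trace:
`lst = [20, 27, 4, 13, 15, 6]` → lst = [20, 27, 4, 13, 15, 6]
`out = sum(lst)` → out = 85
So out = 85

Answer: 85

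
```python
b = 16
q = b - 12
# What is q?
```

Trace:
`b = 16` → b = 16
`q = b - 12` → q = 4
So q = 4

Answer: 4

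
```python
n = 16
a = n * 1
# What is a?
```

Trace:
`n = 16` → n = 16
`a = n * 1` → a = 16
So a = 16

Answer: 16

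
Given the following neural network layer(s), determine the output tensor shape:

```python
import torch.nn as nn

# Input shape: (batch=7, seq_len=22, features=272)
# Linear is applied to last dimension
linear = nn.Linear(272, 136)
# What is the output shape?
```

Input: (7, 22, 272) -> Output: (7, 22, 136)

Answer: (7, 22, 136)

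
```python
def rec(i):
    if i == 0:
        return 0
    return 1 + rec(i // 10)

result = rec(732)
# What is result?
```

Count of digits of 732: 3

Answer: 3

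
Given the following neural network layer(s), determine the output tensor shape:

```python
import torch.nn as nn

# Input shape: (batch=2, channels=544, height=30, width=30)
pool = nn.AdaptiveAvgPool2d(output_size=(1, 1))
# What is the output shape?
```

Input: (2, 544, 30, 30) -> Output: (2, 544, 1, 1)

Answer: (2, 544, 1, 1)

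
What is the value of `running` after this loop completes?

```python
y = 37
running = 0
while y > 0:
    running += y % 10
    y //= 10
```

Sum digits of 37
`running` takes the values: 0 → 7 → 10

Answer: 10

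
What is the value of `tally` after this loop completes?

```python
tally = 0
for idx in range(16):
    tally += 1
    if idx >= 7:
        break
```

Loop breaks when idx reaches 7, tally is 8
`tally` takes the values: 0 → 1 → 2 → 3 → 4 → 5 → 6 → 7 → 8

Answer: 8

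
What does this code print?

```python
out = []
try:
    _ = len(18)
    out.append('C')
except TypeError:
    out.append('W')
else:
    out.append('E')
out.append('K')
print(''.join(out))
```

Execution trace: 'W' (except TypeError) → 'K' (after the try/except). Output: WK

Answer: WK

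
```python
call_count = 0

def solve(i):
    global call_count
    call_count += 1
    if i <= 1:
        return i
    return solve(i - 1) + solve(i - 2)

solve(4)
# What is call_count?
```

Calls(i) = 1 + Calls(i-1) + Calls(i-2); Calls(0)=Calls(1)=1. For i=4 this gives 9.

Answer: 9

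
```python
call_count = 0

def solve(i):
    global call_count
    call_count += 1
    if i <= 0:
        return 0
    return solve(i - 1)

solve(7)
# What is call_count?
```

Linear recursion stepping by 1: 8 calls from i=7 down to ≤0.

Answer: 8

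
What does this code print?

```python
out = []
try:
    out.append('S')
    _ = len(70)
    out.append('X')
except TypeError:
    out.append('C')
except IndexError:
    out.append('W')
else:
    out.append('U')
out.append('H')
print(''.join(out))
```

Execution trace: 'S' (try body) → 'C' (except TypeError) → 'H' (after the try/except). Output: SCH

Answer: SCH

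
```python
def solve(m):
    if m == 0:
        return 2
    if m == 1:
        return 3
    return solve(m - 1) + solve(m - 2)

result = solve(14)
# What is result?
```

Build up from base cases: solve(0)=2, solve(1)=3, solve(2)=5, solve(3)=8, solve(4)=13, solve(5)=21, solve(6)=34, ..., solve(14)=1597

Answer: 1597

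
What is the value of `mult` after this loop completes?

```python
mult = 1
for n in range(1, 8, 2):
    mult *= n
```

Product of 1, 3, 5, ... up to 7
`mult` takes the values: 1 → 3 → 15 → 105

Answer: 105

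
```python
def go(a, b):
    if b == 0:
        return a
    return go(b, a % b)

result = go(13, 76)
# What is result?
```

go(13, 76) -> go(76, 13) -> go(13, 11) -> go(11, 2) -> go(2, 1) -> go(1, 0) -> 1

Answer: 1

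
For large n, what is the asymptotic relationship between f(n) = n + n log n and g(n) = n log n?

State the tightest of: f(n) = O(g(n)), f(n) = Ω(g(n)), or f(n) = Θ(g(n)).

n + n log n vs n log n: f(n) = Θ(g(n)) — they are asymptotically equivalent (the n term is dominated).

Answer: f(n) = Θ(g(n)) — they are asymptotically equivalent (the n term is dominated).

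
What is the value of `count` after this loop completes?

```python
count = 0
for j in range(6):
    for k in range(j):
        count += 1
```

Triangle number: 0+1+2+...+5
`count` takes the values: 0 → 1 → 2 → 3 → 4 → 5 → 6 → 7 → 8 → 9 → 10 → 11 → 12 → 13 → 14 → 15

Answer: 15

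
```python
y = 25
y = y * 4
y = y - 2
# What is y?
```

Trace:
`y = 25` → y = 25
`y = y * 4` → y = 100
`y = y - 2` → y = 98
So y = 98

Answer: 98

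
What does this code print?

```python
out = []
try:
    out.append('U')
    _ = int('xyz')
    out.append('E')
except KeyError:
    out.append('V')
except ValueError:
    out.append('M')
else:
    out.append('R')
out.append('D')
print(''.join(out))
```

Execution trace: 'U' (try body) → 'M' (except ValueError) → 'D' (after the try/except). Output: UMD

Answer: UMD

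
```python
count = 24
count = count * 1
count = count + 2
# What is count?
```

Trace:
`count = 24` → count = 24
`count = count * 1` → count = 24
`count = count + 2` → count = 26
So count = 26

Answer: 26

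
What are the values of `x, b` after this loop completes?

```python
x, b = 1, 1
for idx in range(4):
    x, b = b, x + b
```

Fibonacci: after 4 iterations
`x, b` takes the values: (1, 1) → (1, 2) → (2, 3) → (3, 5) → (5, 8)

Answer: 5, 8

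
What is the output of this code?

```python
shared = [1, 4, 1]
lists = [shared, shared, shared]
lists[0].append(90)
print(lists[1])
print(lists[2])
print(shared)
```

Key concept: list of same reference.
Step by step:
`shared = [1, 4, 1]` → shared = [1, 4, 1]
`lists = [shared, shared, shared]` → lists = [[1, 4, 1], [1, 4, 1], [1, 4, 1]]
`lists[0].append(90)` → shared = [1, 4, 1, 90]; lists = [[1, 4, 1, 90], [1, 4, 1, 90], [1, 4, 1, 90]]
`print(lists[1])` → prints [1, 4, 1, 90]
`print(lists[2])` → prints [1, 4, 1, 90]
`print(shared)` → prints [1, 4, 1, 90]

Answer:
[1, 4, 1, 90]
[1, 4, 1, 90]
[1, 4, 1, 90]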